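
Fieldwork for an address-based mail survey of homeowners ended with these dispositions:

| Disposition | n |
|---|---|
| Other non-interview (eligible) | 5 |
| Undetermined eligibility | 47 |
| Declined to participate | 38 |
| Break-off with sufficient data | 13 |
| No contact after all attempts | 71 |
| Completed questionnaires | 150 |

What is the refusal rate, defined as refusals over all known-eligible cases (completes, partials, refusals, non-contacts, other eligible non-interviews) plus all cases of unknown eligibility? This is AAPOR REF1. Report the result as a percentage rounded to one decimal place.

11.7%

Num: 38
Denom: 150 + 13 + 38 + 71 + 5 + 47 = 324
REF1 = 38 / 324 = 0.1173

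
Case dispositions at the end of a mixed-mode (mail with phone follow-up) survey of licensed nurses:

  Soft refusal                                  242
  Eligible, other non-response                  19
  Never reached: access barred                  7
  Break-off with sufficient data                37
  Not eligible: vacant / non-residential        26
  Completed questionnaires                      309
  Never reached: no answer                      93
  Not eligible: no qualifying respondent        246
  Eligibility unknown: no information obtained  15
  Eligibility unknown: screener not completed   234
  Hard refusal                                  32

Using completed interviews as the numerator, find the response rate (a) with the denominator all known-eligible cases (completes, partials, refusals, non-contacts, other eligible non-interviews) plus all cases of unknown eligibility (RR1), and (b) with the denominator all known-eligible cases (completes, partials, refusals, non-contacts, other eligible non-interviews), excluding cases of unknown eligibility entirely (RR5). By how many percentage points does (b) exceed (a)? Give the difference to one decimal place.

10.5

Refused = 32 + 242 = 274
Non-contacts = 93 + 7 = 100
Eligibility not determined = 234 + 15 = 249
Ineligible = 246 + 26 = 272
Numerator = 309
Denom = 309 + 37 + 274 + 100 + 19 + 249 = 988
RR1 = 309 / 988 = 0.3128
Denom = 309 + 37 + 274 + 100 + 19 = 739
RR5 = 309 / 739 = 0.4181
Difference = 41.81 − 31.28 = 10.53 percentage points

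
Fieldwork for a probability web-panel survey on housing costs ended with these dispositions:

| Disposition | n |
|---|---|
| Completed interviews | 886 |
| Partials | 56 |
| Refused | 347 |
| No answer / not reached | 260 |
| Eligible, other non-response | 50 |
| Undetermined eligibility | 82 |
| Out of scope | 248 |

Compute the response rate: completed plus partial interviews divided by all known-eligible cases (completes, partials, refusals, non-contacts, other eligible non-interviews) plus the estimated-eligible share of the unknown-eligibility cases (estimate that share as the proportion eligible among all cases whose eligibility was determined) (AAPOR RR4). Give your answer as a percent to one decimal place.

Numerator: 886 + 56 = 942
Eligible (known): 886 + 56 + 347 + 260 + 50 = 1599
e = 1599 / (1599 + 248) = 1599 / 1847 = 0.8657
e × U: 0.8657 × 82 = 70.99
Denominator: 1599 + 70.99 = 1669.99
RR4 = 942 / 1669.99 = 0.5641

56.4%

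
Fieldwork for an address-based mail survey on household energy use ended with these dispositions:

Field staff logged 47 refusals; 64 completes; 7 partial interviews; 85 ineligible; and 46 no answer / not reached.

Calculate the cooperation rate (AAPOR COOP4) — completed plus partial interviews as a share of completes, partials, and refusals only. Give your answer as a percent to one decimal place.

Numerator: 64 + 7 = 71
Base: 64 + 7 + 47 = 118
COOP4 = 71 / 118 = 0.6017

60.2%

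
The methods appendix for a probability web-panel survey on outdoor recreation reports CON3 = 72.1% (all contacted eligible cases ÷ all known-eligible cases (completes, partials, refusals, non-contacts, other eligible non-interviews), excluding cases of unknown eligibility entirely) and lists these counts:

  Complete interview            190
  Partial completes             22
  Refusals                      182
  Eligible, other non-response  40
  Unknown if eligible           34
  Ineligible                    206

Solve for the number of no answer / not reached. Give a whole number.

Top = 190 + 22 + 182 + 40 = 434
CON3 = 434 / D = 0.721
D = 434 / 0.721 = 601.9
Other denominator terms total 434
no answer / not reached = 601.9 − 434 ≈ 168

168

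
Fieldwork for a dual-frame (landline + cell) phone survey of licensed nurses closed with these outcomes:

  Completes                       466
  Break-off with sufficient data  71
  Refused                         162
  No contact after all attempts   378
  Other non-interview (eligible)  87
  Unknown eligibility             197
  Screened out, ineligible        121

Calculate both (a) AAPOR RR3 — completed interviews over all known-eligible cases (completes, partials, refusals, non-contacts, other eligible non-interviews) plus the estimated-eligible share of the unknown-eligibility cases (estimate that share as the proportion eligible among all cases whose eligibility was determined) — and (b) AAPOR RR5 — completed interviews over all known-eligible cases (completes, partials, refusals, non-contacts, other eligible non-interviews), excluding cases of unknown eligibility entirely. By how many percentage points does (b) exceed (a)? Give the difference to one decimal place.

Num = 466
Known eligible = 466 + 71 + 162 + 378 + 87 = 1164
e = 1164 / (1164 + 121) = 1164 / 1285 = 0.9058
Eligible share of unknowns = 0.9058 × 197 = 178.44
Base = 1164 + 178.44 = 1342.44
RR3 = 466 / 1342.44 = 0.3471
Base = 466 + 71 + 162 + 378 + 87 = 1164
RR5 = 466 / 1164 = 0.4003
Difference = 40.03 − 34.71 = 5.32 percentage points

5.3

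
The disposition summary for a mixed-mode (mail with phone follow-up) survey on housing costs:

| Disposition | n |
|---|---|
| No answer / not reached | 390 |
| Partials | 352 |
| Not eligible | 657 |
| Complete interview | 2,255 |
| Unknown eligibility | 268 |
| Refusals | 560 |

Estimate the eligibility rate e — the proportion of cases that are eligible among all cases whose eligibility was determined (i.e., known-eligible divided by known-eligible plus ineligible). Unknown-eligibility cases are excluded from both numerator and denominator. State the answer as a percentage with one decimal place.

Determined eligible = 2255 + 352 + 560 + 390 = 3557
e = 3557 / (3557 + 657) = 3557 / 4214 = 0.8441

84.4%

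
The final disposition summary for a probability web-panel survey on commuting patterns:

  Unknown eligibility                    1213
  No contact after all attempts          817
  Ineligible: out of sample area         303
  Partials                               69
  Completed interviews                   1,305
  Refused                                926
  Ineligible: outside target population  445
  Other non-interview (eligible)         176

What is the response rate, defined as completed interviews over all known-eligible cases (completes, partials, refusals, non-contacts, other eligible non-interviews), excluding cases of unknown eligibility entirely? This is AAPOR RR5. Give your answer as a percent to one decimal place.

39.6%

Not eligible = 445 + 303 = 748
Top: 1305
Denominator: 1305 + 69 + 926 + 817 + 176 = 3293
RR5 = 1305 / 3293 = 0.3963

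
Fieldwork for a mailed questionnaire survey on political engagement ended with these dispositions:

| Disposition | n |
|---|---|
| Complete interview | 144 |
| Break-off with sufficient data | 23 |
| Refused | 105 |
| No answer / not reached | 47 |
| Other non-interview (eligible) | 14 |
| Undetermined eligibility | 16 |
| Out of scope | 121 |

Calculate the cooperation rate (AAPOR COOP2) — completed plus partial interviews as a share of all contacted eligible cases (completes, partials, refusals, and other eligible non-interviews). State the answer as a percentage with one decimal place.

58.4%

Num → 144 + 23 = 167
Base → 144 + 23 + 105 + 14 = 286
COOP2 = 167 / 286 = 0.5839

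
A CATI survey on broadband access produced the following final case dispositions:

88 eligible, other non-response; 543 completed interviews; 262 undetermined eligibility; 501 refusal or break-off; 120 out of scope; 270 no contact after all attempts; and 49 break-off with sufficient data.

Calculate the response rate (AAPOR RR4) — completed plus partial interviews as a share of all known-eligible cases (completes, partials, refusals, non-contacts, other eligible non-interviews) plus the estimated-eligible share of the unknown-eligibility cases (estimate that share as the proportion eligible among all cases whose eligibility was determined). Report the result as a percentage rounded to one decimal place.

35.0%

Top = 543 + 49 = 592
Eligible (known) = 543 + 49 + 501 + 270 + 88 = 1451
e = 1451 / (1451 + 120) = 1451 / 1571 = 0.9236
e × U = 0.9236 × 262 = 241.98
Denom = 1451 + 241.98 = 1692.98
RR4 = 592 / 1692.98 = 0.3497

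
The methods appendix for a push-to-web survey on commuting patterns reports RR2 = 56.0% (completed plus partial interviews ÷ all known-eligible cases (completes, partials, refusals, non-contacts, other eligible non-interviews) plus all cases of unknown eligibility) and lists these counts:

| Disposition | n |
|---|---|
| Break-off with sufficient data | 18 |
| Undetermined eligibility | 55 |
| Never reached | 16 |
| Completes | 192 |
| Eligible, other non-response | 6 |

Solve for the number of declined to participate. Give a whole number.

Numerator = 192 + 18 = 210
RR2 = 210 / D = 0.560
D = 210 / 0.560 = 375.0
Remaining denominator categories sum to 287
declined to participate = 375.0 − 287 ≈ 88

88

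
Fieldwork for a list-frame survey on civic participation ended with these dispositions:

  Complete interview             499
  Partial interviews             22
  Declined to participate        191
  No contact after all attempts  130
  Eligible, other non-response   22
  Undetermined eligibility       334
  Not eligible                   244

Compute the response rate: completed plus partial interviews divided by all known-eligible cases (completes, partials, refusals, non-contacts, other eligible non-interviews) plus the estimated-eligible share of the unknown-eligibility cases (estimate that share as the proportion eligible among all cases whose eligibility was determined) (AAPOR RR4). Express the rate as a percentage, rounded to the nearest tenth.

46.3%

Numerator → 499 + 22 = 521
Known eligible → 499 + 22 + 191 + 130 + 22 = 864
e = 864 / (864 + 244) = 864 / 1108 = 0.7798
e × U → 0.7798 × 334 = 260.45
Denom → 864 + 260.45 = 1124.45
RR4 = 521 / 1124.45 = 0.4633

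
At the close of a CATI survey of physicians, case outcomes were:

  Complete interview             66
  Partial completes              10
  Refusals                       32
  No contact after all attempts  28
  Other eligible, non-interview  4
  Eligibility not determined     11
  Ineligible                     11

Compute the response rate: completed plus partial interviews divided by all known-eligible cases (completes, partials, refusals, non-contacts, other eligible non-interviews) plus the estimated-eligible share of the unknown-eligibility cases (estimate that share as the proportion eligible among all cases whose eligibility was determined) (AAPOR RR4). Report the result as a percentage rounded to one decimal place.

50.6%

Top: 66 + 10 = 76
Determined eligible: 66 + 10 + 32 + 28 + 4 = 140
e = 140 / (140 + 11) = 140 / 151 = 0.9272
Eligible share of unknowns: 0.9272 × 11 = 10.20
Denom: 140 + 10.20 = 150.20
RR4 = 76 / 150.20 = 0.5060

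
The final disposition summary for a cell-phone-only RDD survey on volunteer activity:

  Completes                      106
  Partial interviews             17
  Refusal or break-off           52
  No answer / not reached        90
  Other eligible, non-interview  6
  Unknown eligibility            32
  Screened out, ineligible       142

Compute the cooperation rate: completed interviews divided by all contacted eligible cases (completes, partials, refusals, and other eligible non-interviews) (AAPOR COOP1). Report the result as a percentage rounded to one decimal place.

Numerator = 106
Denom = 106 + 17 + 52 + 6 = 181
COOP1 = 106 / 181 = 0.5856

58.6%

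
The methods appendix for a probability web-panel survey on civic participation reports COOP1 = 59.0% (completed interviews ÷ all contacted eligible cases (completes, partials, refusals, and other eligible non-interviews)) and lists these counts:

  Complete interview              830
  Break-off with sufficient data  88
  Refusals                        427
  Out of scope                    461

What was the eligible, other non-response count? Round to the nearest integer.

COOP1 = 830 / D = 0.590
D = 830 / 0.590 = 1406.8
Rest of base = 1345
eligible, other non-response = 1406.8 − 1345 ≈ 62

62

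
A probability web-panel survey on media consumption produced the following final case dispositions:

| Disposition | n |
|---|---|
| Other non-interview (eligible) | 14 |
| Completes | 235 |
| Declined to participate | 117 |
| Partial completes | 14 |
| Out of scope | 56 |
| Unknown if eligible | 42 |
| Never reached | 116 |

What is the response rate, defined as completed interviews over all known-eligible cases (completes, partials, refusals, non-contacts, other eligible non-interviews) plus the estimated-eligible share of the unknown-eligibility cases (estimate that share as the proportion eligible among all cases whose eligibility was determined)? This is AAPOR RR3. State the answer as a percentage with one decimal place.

44.0%

Top → 235
Eligible (known) → 235 + 14 + 117 + 116 + 14 = 496
e = 496 / (496 + 56) = 496 / 552 = 0.8986
e × U → 0.8986 × 42 = 37.74
Base → 496 + 37.74 = 533.74
RR3 = 235 / 533.74 = 0.4403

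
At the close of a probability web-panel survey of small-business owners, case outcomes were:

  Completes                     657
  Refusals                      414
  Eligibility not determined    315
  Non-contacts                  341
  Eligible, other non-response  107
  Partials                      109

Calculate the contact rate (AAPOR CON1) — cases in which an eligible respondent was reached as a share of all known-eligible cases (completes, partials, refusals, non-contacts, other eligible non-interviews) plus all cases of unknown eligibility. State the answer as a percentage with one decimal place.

Top → 657 + 109 + 414 + 107 = 1287
Denominator → 657 + 109 + 414 + 341 + 107 + 315 = 1943
CON1 = 1287 / 1943 = 0.6624

66.2%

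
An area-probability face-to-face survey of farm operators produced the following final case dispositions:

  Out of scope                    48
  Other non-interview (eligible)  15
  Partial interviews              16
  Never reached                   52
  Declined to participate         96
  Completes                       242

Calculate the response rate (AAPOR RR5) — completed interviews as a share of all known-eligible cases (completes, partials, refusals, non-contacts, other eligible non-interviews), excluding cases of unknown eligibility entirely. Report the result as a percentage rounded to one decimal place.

57.5%

Numerator → 242
Base → 242 + 16 + 96 + 52 + 15 = 421
RR5 = 242 / 421 = 0.5748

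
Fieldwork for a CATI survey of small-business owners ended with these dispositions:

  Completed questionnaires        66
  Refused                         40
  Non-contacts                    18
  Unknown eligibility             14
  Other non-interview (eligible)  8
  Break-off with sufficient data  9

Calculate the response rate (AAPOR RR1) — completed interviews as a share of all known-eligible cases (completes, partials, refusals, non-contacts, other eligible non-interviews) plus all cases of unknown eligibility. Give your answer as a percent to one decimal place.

Numerator → 66
Base → 66 + 9 + 40 + 18 + 8 + 14 = 155
RR1 = 66 / 155 = 0.4258

42.6%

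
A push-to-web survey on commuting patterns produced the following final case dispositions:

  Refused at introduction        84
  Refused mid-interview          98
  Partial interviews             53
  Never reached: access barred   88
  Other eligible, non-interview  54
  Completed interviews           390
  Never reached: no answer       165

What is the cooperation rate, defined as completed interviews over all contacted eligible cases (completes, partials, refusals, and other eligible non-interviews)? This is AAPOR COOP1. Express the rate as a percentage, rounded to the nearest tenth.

Refusal or break-off = 84 + 98 = 182
No answer / not reached = 165 + 88 = 253
Top = 390
Base = 390 + 53 + 182 + 54 = 679
COOP1 = 390 / 679 = 0.5744

57.4%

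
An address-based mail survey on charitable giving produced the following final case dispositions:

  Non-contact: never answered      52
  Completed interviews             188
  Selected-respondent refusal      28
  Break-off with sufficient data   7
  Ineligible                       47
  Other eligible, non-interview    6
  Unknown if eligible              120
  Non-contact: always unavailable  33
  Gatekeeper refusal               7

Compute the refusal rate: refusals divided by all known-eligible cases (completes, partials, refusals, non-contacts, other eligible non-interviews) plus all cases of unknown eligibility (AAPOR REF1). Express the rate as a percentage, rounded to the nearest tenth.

Declined to participate = 7 + 28 = 35
Never reached = 52 + 33 = 85
Num: 35
Denominator: 188 + 7 + 35 + 85 + 6 + 120 = 441
REF1 = 35 / 441 = 0.0794

7.9%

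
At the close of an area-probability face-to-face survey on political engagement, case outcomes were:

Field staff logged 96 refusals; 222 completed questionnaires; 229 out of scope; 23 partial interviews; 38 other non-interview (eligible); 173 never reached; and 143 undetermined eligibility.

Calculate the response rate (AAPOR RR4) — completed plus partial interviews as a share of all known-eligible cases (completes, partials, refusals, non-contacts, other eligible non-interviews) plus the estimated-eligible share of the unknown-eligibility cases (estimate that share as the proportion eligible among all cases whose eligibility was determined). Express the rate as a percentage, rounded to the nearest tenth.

37.5%

Num → 222 + 23 = 245
Eligible (known) → 222 + 23 + 96 + 173 + 38 = 552
e = 552 / (552 + 229) = 552 / 781 = 0.7068
Estimated eligible among unknowns → 0.7068 × 143 = 101.07
Base → 552 + 101.07 = 653.07
RR4 = 245 / 653.07 = 0.3752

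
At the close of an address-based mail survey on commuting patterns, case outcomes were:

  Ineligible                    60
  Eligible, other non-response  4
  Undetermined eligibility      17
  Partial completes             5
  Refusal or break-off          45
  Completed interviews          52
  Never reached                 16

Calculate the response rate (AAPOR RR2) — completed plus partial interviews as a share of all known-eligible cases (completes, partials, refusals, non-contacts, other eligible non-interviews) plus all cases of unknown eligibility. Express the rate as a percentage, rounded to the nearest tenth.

41.0%

Num = 52 + 5 = 57
Denominator = 52 + 5 + 45 + 16 + 4 + 17 = 139
RR2 = 57 / 139 = 0.4101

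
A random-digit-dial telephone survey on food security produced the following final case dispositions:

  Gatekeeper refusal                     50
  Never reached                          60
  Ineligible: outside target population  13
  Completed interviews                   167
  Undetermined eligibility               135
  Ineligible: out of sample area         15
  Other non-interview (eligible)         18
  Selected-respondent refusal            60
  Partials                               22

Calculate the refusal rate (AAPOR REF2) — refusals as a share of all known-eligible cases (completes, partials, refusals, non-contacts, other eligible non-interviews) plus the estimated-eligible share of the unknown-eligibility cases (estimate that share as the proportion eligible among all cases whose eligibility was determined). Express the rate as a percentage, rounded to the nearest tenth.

21.9%

Refusal or break-off = 50 + 60 = 110
Not eligible = 13 + 15 = 28
Num → 110
Determined eligible → 167 + 22 + 110 + 60 + 18 = 377
e = 377 / (377 + 28) = 377 / 405 = 0.9309
Eligible share of unknowns → 0.9309 × 135 = 125.67
Base → 377 + 125.67 = 502.67
REF2 = 110 / 502.67 = 0.2188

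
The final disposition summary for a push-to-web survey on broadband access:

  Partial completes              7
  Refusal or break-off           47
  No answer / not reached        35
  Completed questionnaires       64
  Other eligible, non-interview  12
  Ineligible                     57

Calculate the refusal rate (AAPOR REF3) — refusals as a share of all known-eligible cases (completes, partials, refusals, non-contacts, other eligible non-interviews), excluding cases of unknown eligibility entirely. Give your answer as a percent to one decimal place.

28.5%

Num → 47
Denominator → 64 + 7 + 47 + 35 + 12 = 165
REF3 = 47 / 165 = 0.2848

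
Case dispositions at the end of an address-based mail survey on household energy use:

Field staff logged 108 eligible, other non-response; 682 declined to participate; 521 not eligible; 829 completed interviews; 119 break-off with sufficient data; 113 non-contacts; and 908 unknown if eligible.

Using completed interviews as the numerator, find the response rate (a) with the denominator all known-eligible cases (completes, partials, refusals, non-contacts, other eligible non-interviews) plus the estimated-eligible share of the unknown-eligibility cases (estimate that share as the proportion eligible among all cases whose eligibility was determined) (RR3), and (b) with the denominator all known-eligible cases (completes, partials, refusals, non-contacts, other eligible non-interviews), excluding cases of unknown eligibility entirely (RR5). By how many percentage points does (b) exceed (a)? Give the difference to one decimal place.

Top: 829
Determined eligible: 829 + 119 + 682 + 113 + 108 = 1851
e = 1851 / (1851 + 521) = 1851 / 2372 = 0.7804
Eligible share of unknowns: 0.7804 × 908 = 708.60
Denominator: 1851 + 708.60 = 2559.60
RR3 = 829 / 2559.60 = 0.3239
Denominator: 829 + 119 + 682 + 113 + 108 = 1851
RR5 = 829 / 1851 = 0.4479
Difference = 44.79 − 32.39 = 12.40 percentage points

12.4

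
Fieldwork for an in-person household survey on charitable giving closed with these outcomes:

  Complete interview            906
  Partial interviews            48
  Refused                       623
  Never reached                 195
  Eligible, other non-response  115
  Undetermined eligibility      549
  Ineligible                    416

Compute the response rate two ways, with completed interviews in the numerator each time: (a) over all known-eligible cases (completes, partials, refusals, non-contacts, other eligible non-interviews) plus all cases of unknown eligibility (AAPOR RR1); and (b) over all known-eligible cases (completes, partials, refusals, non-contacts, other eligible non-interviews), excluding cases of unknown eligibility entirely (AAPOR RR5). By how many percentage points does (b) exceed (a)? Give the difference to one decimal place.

10.8

Numerator → 906
Base → 906 + 48 + 623 + 195 + 115 + 549 = 2436
RR1 = 906 / 2436 = 0.3719
Base → 906 + 48 + 623 + 195 + 115 = 1887
RR5 = 906 / 1887 = 0.4801
Difference = 48.01 − 37.19 = 10.82 percentage points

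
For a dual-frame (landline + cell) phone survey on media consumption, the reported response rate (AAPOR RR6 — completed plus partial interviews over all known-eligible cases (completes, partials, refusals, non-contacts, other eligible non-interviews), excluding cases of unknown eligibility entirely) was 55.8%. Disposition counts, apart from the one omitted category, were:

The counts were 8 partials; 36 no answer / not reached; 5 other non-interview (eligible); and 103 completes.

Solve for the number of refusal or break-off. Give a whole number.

47

Numerator = 103 + 8 = 111
RR6 = 111 / D = 0.558
D = 111 / 0.558 = 198.9
Remaining denominator categories sum to 152
refusal or break-off = 198.9 − 152 ≈ 47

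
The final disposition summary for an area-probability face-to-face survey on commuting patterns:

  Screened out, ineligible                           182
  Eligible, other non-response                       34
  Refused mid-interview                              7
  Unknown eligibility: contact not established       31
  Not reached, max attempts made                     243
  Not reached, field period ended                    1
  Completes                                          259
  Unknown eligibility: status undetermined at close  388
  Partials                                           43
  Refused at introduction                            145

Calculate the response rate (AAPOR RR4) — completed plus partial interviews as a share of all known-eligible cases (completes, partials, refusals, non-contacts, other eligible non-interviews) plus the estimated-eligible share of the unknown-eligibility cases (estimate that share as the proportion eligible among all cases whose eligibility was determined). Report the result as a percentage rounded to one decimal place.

Refusal or break-off = 145 + 7 = 152
No contact after all attempts = 1 + 243 = 244
Unknown eligibility = 31 + 388 = 419
Numerator = 259 + 43 = 302
Determined eligible = 259 + 43 + 152 + 244 + 34 = 732
e = 732 / (732 + 182) = 732 / 914 = 0.8009
Estimated eligible among unknowns = 0.8009 × 419 = 335.58
Denominator = 732 + 335.58 = 1067.58
RR4 = 302 / 1067.58 = 0.2829

28.3%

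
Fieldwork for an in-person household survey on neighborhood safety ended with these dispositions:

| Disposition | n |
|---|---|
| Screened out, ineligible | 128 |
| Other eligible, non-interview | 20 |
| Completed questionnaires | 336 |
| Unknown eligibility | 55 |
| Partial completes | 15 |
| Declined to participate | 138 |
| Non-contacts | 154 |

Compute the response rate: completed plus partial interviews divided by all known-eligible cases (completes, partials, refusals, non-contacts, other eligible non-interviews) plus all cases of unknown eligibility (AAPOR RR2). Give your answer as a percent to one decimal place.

48.9%

Num = 336 + 15 = 351
Denominator = 336 + 15 + 138 + 154 + 20 + 55 = 718
RR2 = 351 / 718 = 0.4889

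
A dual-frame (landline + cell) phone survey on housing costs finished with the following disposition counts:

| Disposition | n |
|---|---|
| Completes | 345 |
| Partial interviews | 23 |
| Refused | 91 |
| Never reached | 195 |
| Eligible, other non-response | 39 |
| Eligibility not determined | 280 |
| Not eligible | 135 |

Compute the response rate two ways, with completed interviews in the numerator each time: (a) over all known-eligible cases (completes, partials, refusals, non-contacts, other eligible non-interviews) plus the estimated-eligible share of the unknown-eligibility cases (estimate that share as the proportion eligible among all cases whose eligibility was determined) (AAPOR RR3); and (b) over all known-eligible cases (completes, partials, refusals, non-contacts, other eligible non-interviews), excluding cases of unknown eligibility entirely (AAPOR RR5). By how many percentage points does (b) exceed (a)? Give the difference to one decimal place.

12.6

Numerator → 345
Determined eligible → 345 + 23 + 91 + 195 + 39 = 693
e = 693 / (693 + 135) = 693 / 828 = 0.8370
Estimated eligible among unknowns → 0.8370 × 280 = 234.36
Denom → 693 + 234.36 = 927.36
RR3 = 345 / 927.36 = 0.3720
Denom → 345 + 23 + 91 + 195 + 39 = 693
RR5 = 345 / 693 = 0.4978
Difference = 49.78 − 37.20 = 12.58 percentage points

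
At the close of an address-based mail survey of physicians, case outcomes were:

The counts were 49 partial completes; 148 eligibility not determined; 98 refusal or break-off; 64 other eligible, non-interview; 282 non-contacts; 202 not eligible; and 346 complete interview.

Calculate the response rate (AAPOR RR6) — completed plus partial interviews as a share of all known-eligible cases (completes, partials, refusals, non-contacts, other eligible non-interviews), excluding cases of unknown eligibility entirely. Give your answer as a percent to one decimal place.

Num: 346 + 49 = 395
Denom: 346 + 49 + 98 + 282 + 64 = 839
RR6 = 395 / 839 = 0.4708

47.1%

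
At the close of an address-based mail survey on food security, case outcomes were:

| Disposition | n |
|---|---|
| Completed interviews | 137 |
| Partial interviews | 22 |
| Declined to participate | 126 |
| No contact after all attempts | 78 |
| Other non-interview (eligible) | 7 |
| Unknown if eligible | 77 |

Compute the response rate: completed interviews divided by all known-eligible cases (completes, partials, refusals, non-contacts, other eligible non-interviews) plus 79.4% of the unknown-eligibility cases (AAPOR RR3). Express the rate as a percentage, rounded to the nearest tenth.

Top = 137
Eligible (known) = 137 + 22 + 126 + 78 + 7 = 370
e × U = 0.7940 × 77 = 61.14
Base = 370 + 61.14 = 431.14
RR3 = 137 / 431.14 = 0.3178

31.8%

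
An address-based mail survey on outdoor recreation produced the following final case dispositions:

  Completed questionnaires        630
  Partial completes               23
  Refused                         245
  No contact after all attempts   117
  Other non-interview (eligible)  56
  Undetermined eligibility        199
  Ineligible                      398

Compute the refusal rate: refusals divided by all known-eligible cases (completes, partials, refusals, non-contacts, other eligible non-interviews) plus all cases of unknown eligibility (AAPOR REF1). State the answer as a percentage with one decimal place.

Num → 245
Base → 630 + 23 + 245 + 117 + 56 + 199 = 1270
REF1 = 245 / 1270 = 0.1929

19.3%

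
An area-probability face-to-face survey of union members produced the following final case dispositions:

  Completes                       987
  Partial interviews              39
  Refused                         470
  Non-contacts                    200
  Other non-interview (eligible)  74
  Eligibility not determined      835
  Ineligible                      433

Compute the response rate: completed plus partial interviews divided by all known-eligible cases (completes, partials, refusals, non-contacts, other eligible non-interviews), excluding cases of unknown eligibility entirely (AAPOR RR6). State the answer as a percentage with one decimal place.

Num = 987 + 39 = 1026
Base = 987 + 39 + 470 + 200 + 74 = 1770
RR6 = 1026 / 1770 = 0.5797

58.0%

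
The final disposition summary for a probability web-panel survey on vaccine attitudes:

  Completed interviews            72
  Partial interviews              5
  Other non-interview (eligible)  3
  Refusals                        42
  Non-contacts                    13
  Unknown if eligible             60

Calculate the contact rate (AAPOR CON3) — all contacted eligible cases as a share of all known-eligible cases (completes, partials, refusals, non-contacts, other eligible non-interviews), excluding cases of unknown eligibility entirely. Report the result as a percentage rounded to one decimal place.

Numerator → 72 + 5 + 42 + 3 = 122
Denom → 72 + 5 + 42 + 13 + 3 = 135
CON3 = 122 / 135 = 0.9037

90.4%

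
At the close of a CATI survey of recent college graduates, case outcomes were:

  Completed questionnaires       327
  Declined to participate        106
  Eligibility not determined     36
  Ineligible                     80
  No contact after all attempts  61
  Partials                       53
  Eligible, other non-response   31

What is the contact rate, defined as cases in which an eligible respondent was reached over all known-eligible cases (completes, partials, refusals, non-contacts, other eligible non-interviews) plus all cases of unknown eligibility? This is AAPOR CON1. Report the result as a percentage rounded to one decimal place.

84.2%

Top = 327 + 53 + 106 + 31 = 517
Denominator = 327 + 53 + 106 + 61 + 31 + 36 = 614
CON1 = 517 / 614 = 0.8420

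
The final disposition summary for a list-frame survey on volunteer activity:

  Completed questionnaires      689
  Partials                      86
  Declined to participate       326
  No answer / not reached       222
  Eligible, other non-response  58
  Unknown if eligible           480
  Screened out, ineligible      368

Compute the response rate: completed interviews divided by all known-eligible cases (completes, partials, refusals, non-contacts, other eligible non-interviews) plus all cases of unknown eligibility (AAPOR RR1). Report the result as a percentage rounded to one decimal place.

37.0%

Numerator → 689
Denominator → 689 + 86 + 326 + 222 + 58 + 480 = 1861
RR1 = 689 / 1861 = 0.3702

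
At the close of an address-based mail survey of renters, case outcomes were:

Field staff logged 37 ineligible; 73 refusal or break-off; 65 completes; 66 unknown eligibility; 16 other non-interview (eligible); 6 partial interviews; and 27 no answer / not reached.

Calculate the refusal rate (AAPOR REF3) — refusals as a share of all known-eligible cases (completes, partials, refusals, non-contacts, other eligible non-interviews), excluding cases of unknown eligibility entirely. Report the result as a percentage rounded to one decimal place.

39.0%

Num = 73
Denominator = 65 + 6 + 73 + 27 + 16 = 187
REF3 = 73 / 187 = 0.3904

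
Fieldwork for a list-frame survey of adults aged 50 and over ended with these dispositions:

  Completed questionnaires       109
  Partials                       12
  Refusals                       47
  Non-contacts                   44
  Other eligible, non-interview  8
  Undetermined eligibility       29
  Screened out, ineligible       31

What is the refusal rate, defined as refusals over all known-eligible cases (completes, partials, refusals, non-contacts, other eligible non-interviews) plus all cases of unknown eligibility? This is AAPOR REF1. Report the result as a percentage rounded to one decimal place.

Num: 47
Denom: 109 + 12 + 47 + 44 + 8 + 29 = 249
REF1 = 47 / 249 = 0.1888

18.9%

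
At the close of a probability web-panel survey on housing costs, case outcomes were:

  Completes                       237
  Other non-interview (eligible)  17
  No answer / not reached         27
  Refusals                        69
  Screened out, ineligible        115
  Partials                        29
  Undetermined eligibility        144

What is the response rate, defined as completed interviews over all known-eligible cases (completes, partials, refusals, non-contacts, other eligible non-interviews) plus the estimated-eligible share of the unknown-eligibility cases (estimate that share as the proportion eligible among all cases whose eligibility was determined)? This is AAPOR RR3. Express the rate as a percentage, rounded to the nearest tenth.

48.4%

Numerator → 237
Determined eligible → 237 + 29 + 69 + 27 + 17 = 379
e = 379 / (379 + 115) = 379 / 494 = 0.7672
e × U → 0.7672 × 144 = 110.48
Base → 379 + 110.48 = 489.48
RR3 = 237 / 489.48 = 0.4842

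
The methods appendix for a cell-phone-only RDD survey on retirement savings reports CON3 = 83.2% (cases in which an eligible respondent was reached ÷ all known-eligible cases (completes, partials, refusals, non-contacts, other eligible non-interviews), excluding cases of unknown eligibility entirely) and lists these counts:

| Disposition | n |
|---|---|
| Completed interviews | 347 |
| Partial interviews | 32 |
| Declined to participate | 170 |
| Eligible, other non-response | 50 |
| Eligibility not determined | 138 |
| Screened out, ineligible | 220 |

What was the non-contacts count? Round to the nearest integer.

Num = 347 + 32 + 170 + 50 = 599
CON3 = 599 / D = 0.832
D = 599 / 0.832 = 720.0
Other denominator terms total 599
non-contacts = 720.0 − 599 ≈ 121

121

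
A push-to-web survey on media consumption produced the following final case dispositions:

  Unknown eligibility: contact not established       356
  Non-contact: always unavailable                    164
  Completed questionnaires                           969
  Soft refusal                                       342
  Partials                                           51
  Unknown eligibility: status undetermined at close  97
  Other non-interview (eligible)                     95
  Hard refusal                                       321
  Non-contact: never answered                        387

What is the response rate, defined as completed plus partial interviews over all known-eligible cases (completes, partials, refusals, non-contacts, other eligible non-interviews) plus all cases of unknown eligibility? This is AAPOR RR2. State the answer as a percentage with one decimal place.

36.7%

Refused = 321 + 342 = 663
No contact after all attempts = 387 + 164 = 551
Unknown eligibility = 356 + 97 = 453
Numerator = 969 + 51 = 1020
Denominator = 969 + 51 + 663 + 551 + 95 + 453 = 2782
RR2 = 1020 / 2782 = 0.3666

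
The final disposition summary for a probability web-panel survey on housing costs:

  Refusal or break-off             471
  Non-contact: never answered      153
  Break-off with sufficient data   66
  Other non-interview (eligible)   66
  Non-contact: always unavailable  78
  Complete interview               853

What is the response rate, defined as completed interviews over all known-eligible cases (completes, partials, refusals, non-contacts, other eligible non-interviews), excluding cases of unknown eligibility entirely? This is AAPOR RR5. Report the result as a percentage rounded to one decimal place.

50.6%

Never reached = 153 + 78 = 231
Numerator: 853
Denom: 853 + 66 + 471 + 231 + 66 = 1687
RR5 = 853 / 1687 = 0.5056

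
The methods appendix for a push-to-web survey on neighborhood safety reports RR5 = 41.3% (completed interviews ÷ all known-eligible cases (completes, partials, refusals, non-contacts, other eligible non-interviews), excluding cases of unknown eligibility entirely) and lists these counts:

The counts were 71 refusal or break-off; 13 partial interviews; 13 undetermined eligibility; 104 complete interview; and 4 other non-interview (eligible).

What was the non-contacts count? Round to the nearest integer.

60

RR5 = 104 / D = 0.413
D = 104 / 0.413 = 251.8
Other denominator terms total 192
non-contacts = 251.8 − 192 ≈ 60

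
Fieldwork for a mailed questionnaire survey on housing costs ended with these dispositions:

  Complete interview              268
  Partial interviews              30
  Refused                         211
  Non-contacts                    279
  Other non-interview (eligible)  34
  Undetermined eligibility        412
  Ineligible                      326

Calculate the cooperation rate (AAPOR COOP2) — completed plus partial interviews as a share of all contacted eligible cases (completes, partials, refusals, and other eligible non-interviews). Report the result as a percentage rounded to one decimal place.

54.9%

Top = 268 + 30 = 298
Denominator = 268 + 30 + 211 + 34 = 543
COOP2 = 298 / 543 = 0.5488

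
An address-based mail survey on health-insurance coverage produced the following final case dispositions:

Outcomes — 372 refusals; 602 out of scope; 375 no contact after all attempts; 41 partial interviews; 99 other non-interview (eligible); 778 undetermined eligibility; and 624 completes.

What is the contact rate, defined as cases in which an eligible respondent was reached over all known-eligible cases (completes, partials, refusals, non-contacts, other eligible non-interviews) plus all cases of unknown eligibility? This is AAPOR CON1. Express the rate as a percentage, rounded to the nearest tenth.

Top = 624 + 41 + 372 + 99 = 1136
Denominator = 624 + 41 + 372 + 375 + 99 + 778 = 2289
CON1 = 1136 / 2289 = 0.4963

49.6%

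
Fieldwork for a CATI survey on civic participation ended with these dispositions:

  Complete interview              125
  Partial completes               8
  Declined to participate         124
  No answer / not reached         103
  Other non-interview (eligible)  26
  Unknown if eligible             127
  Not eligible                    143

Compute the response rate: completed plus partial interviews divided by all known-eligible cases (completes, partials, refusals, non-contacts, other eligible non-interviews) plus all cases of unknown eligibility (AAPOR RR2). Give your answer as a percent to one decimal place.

Numerator = 125 + 8 = 133
Base = 125 + 8 + 124 + 103 + 26 + 127 = 513
RR2 = 133 / 513 = 0.2593

25.9%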